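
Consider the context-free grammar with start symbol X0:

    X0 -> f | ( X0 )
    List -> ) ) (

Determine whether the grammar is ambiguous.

Unambiguous

(List is unreachable from X0, so its rules don't affect L(X0).) L(X0) is { openⁿ atom closeⁿ : n ≥ 0 }. The bracket depth fixes n, and the derivation is forced at every step.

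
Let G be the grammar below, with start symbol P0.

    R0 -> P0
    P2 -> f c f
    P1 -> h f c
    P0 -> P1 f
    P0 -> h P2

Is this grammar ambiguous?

Witness: h f c f

Derivation 1: P0 ⇒ P1 f ⇒ h f c f
Derivation 2: P0 ⇒ h P2 ⇒ h f c f

Two distinct leftmost derivations for the same string.

Ambiguous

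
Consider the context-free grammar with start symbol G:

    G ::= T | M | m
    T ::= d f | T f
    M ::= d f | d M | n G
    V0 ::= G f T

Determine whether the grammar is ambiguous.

Witness: d f

Derivation 1: G ⇒ T ⇒ d f
Derivation 2: G ⇒ M ⇒ d f

Two distinct leftmost derivations for the same string.

Ambiguous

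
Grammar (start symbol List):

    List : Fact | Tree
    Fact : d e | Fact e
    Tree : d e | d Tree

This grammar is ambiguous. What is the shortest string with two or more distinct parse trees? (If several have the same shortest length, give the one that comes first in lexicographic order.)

length 2: d e has 2 parse trees

Two derivations of d e:
  List ⇒ Fact ⇒ d e
  List ⇒ Tree ⇒ d e

d e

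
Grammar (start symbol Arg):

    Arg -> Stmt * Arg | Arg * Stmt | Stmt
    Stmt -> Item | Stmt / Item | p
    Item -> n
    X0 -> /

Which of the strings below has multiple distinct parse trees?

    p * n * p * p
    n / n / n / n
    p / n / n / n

p * n * p * p: 8 trees
n / n / n / n: 1 tree
p / n / n / n: 1 tree

p * n * p * p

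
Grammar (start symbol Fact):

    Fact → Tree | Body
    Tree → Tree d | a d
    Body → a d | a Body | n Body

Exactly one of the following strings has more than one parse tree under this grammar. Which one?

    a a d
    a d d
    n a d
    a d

a d

a a d: 1 tree
a d d: 1 tree
n a d: 1 tree
a d: 2 trees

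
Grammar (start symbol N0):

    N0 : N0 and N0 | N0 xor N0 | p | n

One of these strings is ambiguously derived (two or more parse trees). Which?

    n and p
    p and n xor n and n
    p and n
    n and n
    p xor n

p and n xor n and n

n and p: 1 tree
p and n xor n and n: 5 trees
p and n: 1 tree
n and n: 1 tree
p xor n: 1 tree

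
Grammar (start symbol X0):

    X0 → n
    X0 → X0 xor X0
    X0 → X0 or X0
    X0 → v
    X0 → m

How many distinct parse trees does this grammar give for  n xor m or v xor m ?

Parse trees for n xor m or v xor m:
  [X0 [X0 n] xor [X0 [X0 [X0 m] or [X0 v]] xor [X0 m]]]
  [X0 [X0 n] xor [X0 [X0 m] or [X0 [X0 v] xor [X0 m]]]]
  [X0 [X0 [X0 n] xor [X0 [X0 m] or [X0 v]]] xor [X0 m]]
  [X0 [X0 [X0 [X0 n] xor [X0 m]] or [X0 v]] xor [X0 m]]
  [X0 [X0 [X0 n] xor [X0 m]] or [X0 [X0 v] xor [X0 m]]]

5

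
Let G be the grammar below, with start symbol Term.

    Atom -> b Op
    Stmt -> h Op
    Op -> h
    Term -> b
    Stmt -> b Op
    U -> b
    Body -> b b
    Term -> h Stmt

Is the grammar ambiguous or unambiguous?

(Body, U, Atom are unreachable from Term, so their rules don't affect L(Term).) Restricted to the reachable nonterminals, every rule has the form A → t or A → t B, and no two rules for the same A share a first terminal. The grammar encodes a DFA — one run per string.

Unambiguous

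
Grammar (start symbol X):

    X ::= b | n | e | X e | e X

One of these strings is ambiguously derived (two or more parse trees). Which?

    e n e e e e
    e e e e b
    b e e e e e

e n e e e e: 5 trees
e e e e b: 1 tree
b e e e e e: 1 tree

e n e e e e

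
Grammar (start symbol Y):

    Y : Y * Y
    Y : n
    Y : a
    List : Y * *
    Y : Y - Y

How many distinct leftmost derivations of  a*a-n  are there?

Parse trees for a*a-n:
  [Y [Y a] * [Y [Y a] - [Y n]]]
  [Y [Y [Y a] * [Y a]] - [Y n]]

2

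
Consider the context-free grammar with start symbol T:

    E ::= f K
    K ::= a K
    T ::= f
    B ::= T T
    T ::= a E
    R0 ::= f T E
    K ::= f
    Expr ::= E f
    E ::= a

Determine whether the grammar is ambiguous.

Unambiguous

(B, Expr, R0 are unreachable from T, so their rules don't affect L(T).) Restricted to the reachable nonterminals, every rule has the form A → t or A → t B, and no two rules for the same A share a first terminal. The grammar encodes a DFA — one run per string.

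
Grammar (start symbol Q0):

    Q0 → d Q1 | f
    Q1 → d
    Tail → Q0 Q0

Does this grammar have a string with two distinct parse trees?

(Tail is unreachable from Q0, so its rules don't affect L(Q0).) Each reachable nonterminal has at most one production per leading terminal, and all productions are right-linear; the derivation is determined token-by-token.

Unambiguous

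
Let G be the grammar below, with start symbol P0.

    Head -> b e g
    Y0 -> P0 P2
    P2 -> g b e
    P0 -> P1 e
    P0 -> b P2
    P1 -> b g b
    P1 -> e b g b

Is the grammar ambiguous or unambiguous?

Witness: b g b e

Derivation 1: P0 ⇒ P1 e ⇒ b g b e
Derivation 2: P0 ⇒ b P2 ⇒ b g b e

Two distinct leftmost derivations for the same string.

Ambiguous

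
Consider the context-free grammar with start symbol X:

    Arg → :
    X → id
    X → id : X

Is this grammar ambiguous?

Unambiguous

(Arg is unreachable from X, so its rules don't affect L(X).) Right-recursive list with a separator: after each atom, whether the separator follows determines the rule. One parse per string.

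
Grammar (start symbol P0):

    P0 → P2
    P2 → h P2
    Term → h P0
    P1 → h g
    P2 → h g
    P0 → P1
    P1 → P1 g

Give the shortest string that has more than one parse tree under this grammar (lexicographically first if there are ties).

length 2: h g has 2 parse trees

Two derivations of h g:
  P0 ⇒ P2 ⇒ h g
  P0 ⇒ P1 ⇒ h g

h g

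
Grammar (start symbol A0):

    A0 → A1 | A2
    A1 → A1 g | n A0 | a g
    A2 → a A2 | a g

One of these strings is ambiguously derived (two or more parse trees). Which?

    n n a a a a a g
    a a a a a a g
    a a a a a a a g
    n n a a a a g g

n n a a a a g g

n n a a a a a g: 1 tree
a a a a a a g: 1 tree
a a a a a a a g: 1 tree
n n a a a a g g: 2 trees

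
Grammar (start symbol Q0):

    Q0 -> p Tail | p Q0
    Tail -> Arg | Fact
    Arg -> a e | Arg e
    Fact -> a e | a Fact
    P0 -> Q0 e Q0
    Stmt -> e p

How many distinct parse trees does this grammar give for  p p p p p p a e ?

Parse trees for p p p p p p a e:
  [Q0 p [Q0 p [Q0 p [Q0 p [Q0 p [Q0 p [Tail [Arg a e]]]]]]]]
  [Q0 p [Q0 p [Q0 p [Q0 p [Q0 p [Q0 p [Tail [Fact a e]]]]]]]]

2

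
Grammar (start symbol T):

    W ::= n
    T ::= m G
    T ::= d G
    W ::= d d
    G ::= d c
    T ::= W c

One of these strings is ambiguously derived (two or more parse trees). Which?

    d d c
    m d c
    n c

d d c

d d c: 2 trees
m d c: 1 tree
n c: 1 tree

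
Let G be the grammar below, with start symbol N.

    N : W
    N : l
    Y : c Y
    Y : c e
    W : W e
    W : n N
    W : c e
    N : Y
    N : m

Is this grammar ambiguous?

Ambiguous

Witness: c e

Derivation 1: N ⇒ W ⇒ c e
Derivation 2: N ⇒ Y ⇒ c e

Two distinct leftmost derivations for the same string.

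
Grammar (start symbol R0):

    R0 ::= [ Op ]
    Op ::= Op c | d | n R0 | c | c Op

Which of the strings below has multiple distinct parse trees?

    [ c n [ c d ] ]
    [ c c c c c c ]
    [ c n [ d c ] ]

[ c c c c c c ]

[ c n [ c d ] ]: 1 tree
[ c c c c c c ]: 32 trees
[ c n [ d c ] ]: 1 tree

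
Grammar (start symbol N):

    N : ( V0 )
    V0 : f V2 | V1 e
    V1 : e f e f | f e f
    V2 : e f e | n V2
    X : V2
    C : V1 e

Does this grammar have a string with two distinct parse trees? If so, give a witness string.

Ambiguous

Witness: ( f e f e )

Derivation 1: N ⇒ ( V0 ) ⇒ ( f V2 ) ⇒ ( f e f e )
Derivation 2: N ⇒ ( V0 ) ⇒ ( V1 e ) ⇒ ( f e f e )

Two distinct leftmost derivations for the same string.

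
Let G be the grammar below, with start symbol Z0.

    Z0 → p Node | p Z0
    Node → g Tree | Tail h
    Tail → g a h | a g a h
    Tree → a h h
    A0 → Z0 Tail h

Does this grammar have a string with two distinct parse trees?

Witness: p g a h h

Derivation 1: Z0 ⇒ p Node ⇒ p g Tree ⇒ p g a h h
Derivation 2: Z0 ⇒ p Node ⇒ p Tail h ⇒ p g a h h

Two distinct leftmost derivations for the same string.

Ambiguous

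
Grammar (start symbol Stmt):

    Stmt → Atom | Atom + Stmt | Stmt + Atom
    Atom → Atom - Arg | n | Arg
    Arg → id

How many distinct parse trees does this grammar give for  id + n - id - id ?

Parse trees for id + n - id - id:
  [Stmt [Atom [Arg id]] + [Stmt [Atom [Atom [Atom n] - [Arg id]] - [Arg id]]]]
  [Stmt [Stmt [Atom [Arg id]]] + [Atom [Atom [Atom n] - [Arg id]] - [Arg id]]]

2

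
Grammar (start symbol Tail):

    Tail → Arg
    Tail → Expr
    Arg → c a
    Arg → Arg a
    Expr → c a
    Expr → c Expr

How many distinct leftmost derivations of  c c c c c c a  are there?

1

Parse trees for c c c c c c a:
  [Tail [Expr c [Expr c [Expr c [Expr c [Expr c [Expr c a]]]]]]]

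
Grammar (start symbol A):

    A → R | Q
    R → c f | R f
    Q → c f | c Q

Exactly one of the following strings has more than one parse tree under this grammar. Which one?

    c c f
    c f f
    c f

c c f: 1 tree
c f f: 1 tree
c f: 2 trees

c f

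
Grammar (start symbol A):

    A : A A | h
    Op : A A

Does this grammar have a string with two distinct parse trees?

Ambiguous

Witness: h h h

Derivation 1: A ⇒ A A ⇒ A A A ⇒ h A A ⇒ h h A ⇒ h h h
Derivation 2: A ⇒ A A ⇒ h A ⇒ h A A ⇒ h h A ⇒ h h h

Two distinct leftmost derivations for the same string.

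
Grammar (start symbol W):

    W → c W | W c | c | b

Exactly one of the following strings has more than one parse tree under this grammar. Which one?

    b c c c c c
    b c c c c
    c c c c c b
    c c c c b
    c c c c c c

c c c c c c

b c c c c c: 1 tree
b c c c c: 1 tree
c c c c c b: 1 tree
c c c c b: 1 tree
c c c c c c: 32 trees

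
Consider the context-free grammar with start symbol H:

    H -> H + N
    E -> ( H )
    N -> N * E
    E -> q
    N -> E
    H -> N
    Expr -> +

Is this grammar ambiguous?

Unambiguous

(Expr is unreachable from H, so its rules don't affect L(H).) The grammar is stratified — H handles '+' (left-recursive), N handles '*', E atoms. Each operator has a fixed associativity and precedence level, so every string has one parse.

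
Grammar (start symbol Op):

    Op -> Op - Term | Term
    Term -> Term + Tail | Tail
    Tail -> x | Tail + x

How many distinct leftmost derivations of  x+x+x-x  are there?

Parse trees for x+x+x-x:
  [Op [Op [Term [Term [Tail x]] + [Tail [Tail x] + x]]] - [Term [Tail x]]]
  [Op [Op [Term [Term [Term [Tail x]] + [Tail x]] + [Tail x]]] - [Term [Tail x]]]
  [Op [Op [Term [Term [Tail [Tail x] + x]] + [Tail x]]] - [Term [Tail x]]]
  [Op [Op [Term [Tail [Tail [Tail x] + x] + x]]] - [Term [Tail x]]]

4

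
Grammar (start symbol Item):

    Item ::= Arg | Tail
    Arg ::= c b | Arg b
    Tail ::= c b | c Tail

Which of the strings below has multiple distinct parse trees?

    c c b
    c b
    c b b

c c b: 1 tree
c b: 2 trees
c b b: 1 tree

c b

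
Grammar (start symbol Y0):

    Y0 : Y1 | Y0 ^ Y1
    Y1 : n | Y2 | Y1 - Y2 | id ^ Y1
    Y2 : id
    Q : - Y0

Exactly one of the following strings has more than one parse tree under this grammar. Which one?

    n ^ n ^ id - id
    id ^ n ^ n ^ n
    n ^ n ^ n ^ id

n ^ n ^ id - id: 1 tree
id ^ n ^ n ^ n: 2 trees
n ^ n ^ n ^ id: 1 tree

id ^ n ^ n ^ n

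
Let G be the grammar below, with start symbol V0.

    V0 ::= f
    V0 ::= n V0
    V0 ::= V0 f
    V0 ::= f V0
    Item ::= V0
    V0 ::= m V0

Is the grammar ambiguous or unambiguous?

Ambiguous

Witness: f f

Derivation 1: V0 ⇒ V0 f ⇒ f f
Derivation 2: V0 ⇒ f V0 ⇒ f f

Two distinct leftmost derivations for the same string.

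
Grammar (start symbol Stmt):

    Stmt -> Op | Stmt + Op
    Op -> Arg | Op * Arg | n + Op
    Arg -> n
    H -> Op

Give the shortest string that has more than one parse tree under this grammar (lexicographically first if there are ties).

n + n

length 1: no string has ≥2 trees
length 3: n + n has 2 parse trees

Two derivations of n + n:
  Stmt ⇒ Op ⇒ n + Op ⇒ n + Arg ⇒ n + n
  Stmt ⇒ Stmt + Op ⇒ Op + Op ⇒ Arg + Op ⇒ n + Op ⇒ n + Arg ⇒ n + n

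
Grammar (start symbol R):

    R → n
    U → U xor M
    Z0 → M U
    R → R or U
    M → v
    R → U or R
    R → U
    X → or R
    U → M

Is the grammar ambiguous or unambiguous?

Ambiguous

Witness: v or v

Derivation 1: R ⇒ R or U ⇒ U or U ⇒ M or U ⇒ v or U ⇒ v or M ⇒ v or v
Derivation 2: R ⇒ U or R ⇒ M or R ⇒ v or R ⇒ v or U ⇒ v or M ⇒ v or v

Two distinct leftmost derivations for the same string.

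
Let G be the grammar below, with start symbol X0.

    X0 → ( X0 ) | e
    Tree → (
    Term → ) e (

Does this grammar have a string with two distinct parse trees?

Unambiguous

Only X0 is reachable from X0; ignoring the rest: L(X0) is { openⁿ atom closeⁿ : n ≥ 0 }. The bracket depth fixes n, and the derivation is forced at every step.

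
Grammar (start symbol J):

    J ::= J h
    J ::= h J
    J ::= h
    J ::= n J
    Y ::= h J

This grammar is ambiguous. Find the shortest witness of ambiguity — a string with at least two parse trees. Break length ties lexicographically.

h h

length 1: no string has ≥2 trees
length 2: h h has 2 parse trees

Two derivations of h h:
  J ⇒ J h ⇒ h h
  J ⇒ h J ⇒ h h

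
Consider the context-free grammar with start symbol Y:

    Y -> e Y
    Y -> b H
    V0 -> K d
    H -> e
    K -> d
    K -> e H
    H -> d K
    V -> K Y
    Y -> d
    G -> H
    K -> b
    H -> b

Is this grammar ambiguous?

Only Y, H, K are reachable from Y; ignoring the rest: Restricted to the reachable nonterminals, every rule has the form A → t or A → t B, and no two rules for the same A share a first terminal. The grammar encodes a DFA — one run per string.

Unambiguous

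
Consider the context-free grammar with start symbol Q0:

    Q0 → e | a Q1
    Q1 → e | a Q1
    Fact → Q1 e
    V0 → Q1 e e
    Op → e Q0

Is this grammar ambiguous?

Unambiguous

Only Q0, Q1 are reachable from Q0; ignoring the rest: The reachable rules are right-linear with at most one rule per (nonterminal, next-terminal) pair. Each input token forces the next rule, so parsing is deterministic.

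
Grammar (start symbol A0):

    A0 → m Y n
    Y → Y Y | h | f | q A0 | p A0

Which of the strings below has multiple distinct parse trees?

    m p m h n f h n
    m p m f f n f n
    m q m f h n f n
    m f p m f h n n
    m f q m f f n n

m p m h n f h n: 2 trees
m p m f f n f n: 1 tree
m q m f h n f n: 1 tree
m f p m f h n n: 1 tree
m f q m f f n n: 1 tree

m p m h n f h n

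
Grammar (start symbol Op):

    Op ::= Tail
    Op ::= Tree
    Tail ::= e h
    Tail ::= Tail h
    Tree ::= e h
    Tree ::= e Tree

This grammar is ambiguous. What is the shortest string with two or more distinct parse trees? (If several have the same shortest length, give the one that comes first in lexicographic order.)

length 2: e h has 2 parse trees

Two derivations of e h:
  Op ⇒ Tail ⇒ e h
  Op ⇒ Tree ⇒ e h

e h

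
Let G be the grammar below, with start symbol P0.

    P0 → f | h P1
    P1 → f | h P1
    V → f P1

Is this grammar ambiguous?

Only P0, P1 are reachable from P0; ignoring the rest: The reachable rules are right-linear with at most one rule per (nonterminal, next-terminal) pair. Each input token forces the next rule, so parsing is deterministic.

Unambiguous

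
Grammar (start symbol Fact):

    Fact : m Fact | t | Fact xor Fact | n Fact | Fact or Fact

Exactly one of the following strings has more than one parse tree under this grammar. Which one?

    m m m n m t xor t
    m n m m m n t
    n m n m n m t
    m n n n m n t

m m m n m t xor t: 6 trees
m n m m m n t: 1 tree
n m n m n m t: 1 tree
m n n n m n t: 1 tree

m m m n m t xor t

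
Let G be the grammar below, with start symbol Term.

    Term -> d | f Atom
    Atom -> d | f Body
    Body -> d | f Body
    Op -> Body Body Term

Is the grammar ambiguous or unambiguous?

(Op is unreachable from Term, so its rules don't affect L(Term).) The reachable rules are right-linear with at most one rule per (nonterminal, next-terminal) pair. Each input token forces the next rule, so parsing is deterministic.

Unambiguous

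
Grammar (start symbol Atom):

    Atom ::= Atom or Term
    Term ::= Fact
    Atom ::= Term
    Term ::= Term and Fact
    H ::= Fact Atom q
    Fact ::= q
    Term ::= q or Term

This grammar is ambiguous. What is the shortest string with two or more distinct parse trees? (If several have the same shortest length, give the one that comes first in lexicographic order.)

length 1: no string has ≥2 trees
length 3: q or q has 2 parse trees

Two derivations of q or q:
  Atom ⇒ Atom or Term ⇒ Term or Term ⇒ Fact or Term ⇒ q or Term ⇒ q or Fact ⇒ q or q
  Atom ⇒ Term ⇒ q or Term ⇒ q or Fact ⇒ q or q

q or q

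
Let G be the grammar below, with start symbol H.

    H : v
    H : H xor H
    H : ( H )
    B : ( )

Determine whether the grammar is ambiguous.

Ambiguous

Witness: v xor v xor v

Derivation 1: H ⇒ H xor H ⇒ v xor H ⇒ v xor H xor H ⇒ v xor v xor H ⇒ v xor v xor v
Derivation 2: H ⇒ H xor H ⇒ H xor H xor H ⇒ v xor H xor H ⇒ v xor v xor H ⇒ v xor v xor v

Two distinct leftmost derivations for the same string.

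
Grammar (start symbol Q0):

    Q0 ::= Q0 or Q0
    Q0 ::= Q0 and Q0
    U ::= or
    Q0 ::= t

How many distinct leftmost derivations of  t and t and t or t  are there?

Parse trees for t and t and t or t:
  [Q0 [Q0 [Q0 t] and [Q0 [Q0 t] and [Q0 t]]] or [Q0 t]]
  [Q0 [Q0 [Q0 [Q0 t] and [Q0 t]] and [Q0 t]] or [Q0 t]]
  [Q0 [Q0 t] and [Q0 [Q0 [Q0 t] and [Q0 t]] or [Q0 t]]]
  [Q0 [Q0 t] and [Q0 [Q0 t] and [Q0 [Q0 t] or [Q0 t]]]]
  [Q0 [Q0 [Q0 t] and [Q0 t]] and [Q0 [Q0 t] or [Q0 t]]]

5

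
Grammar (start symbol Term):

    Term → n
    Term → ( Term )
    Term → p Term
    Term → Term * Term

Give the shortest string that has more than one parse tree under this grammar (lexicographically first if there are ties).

length 1: no string has ≥2 trees
length 2: no string has ≥2 trees
length 3: no string has ≥2 trees
length 4: p n * n has 2 parse trees

Two derivations of p n * n:
  Term ⇒ p Term ⇒ p Term * Term ⇒ p n * Term ⇒ p n * n
  Term ⇒ Term * Term ⇒ p Term * Term ⇒ p n * Term ⇒ p n * n

p n * n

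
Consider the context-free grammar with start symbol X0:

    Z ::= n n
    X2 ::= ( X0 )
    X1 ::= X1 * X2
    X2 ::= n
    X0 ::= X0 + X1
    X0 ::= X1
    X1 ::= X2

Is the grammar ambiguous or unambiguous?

Unambiguous

(Z is unreachable from X0, so its rules don't affect L(X0).) X0 → X0 + X1 | X1  ;  X1 → X1 * X2 | X2  — a left-associative chain with X2 at the bottom. Each string factors uniquely by precedence.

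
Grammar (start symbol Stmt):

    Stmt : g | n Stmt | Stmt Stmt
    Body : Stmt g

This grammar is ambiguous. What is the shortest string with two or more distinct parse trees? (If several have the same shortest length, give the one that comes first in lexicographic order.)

g g g

length 1: no string has ≥2 trees
length 2: no string has ≥2 trees
length 3: g g g has 2 parse trees

Two derivations of g g g:
  Stmt ⇒ Stmt Stmt ⇒ g Stmt ⇒ g Stmt Stmt ⇒ g g Stmt ⇒ g g g
  Stmt ⇒ Stmt Stmt ⇒ Stmt Stmt Stmt ⇒ g Stmt Stmt ⇒ g g Stmt ⇒ g g g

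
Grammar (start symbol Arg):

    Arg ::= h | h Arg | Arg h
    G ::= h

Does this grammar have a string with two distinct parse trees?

Ambiguous

Witness: h h

Derivation 1: Arg ⇒ h Arg ⇒ h h
Derivation 2: Arg ⇒ Arg h ⇒ h h

Two distinct leftmost derivations for the same string.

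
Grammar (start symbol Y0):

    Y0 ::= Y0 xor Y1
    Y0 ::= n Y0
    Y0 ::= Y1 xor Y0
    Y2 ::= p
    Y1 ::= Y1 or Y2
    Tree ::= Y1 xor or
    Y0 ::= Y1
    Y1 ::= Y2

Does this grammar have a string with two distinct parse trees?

Witness: p xor p

Derivation 1: Y0 ⇒ Y0 xor Y1 ⇒ Y1 xor Y1 ⇒ Y2 xor Y1 ⇒ p xor Y1 ⇒ p xor Y2 ⇒ p xor p
Derivation 2: Y0 ⇒ Y1 xor Y0 ⇒ Y2 xor Y0 ⇒ p xor Y0 ⇒ p xor Y1 ⇒ p xor Y2 ⇒ p xor p

Two distinct leftmost derivations for the same string.

Ambiguous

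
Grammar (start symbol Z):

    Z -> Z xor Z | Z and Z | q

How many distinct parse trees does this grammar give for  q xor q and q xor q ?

5

Parse trees for q xor q and q xor q:
  [Z [Z q] xor [Z [Z [Z q] and [Z q]] xor [Z q]]]
  [Z [Z q] xor [Z [Z q] and [Z [Z q] xor [Z q]]]]
  [Z [Z [Z q] xor [Z [Z q] and [Z q]]] xor [Z q]]
  [Z [Z [Z [Z q] xor [Z q]] and [Z q]] xor [Z q]]
  [Z [Z [Z q] xor [Z q]] and [Z [Z q] xor [Z q]]]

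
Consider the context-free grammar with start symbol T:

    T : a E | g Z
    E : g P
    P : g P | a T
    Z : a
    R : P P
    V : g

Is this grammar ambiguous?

Unambiguous

Only T, E, P, Z are reachable from T; ignoring the rest: Each reachable nonterminal has at most one production per leading terminal, and all productions are right-linear; the derivation is determined token-by-token.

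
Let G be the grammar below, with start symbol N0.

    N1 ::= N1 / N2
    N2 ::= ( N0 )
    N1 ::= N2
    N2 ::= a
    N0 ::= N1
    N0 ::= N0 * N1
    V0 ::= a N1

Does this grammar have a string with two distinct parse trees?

Unambiguous

Only N0, N1, N2 are reachable from N0; ignoring the rest: The grammar is stratified — N0 handles '*' (left-recursive), N1 handles '/', N2 atoms. Each operator has a fixed associativity and precedence level, so every string has one parse.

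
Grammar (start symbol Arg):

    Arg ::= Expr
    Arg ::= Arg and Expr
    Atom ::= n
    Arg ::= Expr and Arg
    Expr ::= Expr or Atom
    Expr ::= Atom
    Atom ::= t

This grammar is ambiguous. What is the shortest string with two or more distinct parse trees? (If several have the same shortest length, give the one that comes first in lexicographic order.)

n and n

length 1: no string has ≥2 trees
length 3: n and n has 2 parse trees

Two derivations of n and n:
  Arg ⇒ Arg and Expr ⇒ Expr and Expr ⇒ Atom and Expr ⇒ n and Expr ⇒ n and Atom ⇒ n and n
  Arg ⇒ Expr and Arg ⇒ Atom and Arg ⇒ n and Arg ⇒ n and Expr ⇒ n and Atom ⇒ n and n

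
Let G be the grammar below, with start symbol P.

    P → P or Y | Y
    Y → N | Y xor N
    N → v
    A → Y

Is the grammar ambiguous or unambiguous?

Only P, Y, N are reachable from P; ignoring the rest: This is a standard precedence ladder (P over Y over N), with each level left-recursive on its own operator ('or' at P, 'xor' at Y). That structure is LR(1), hence unambiguous.

Unambiguous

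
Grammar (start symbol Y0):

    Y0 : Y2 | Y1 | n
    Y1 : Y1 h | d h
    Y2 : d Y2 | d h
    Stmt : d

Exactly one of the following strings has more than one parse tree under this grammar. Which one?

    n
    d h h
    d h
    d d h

d h

n: 1 tree
d h h: 1 tree
d h: 2 trees
d d h: 1 tree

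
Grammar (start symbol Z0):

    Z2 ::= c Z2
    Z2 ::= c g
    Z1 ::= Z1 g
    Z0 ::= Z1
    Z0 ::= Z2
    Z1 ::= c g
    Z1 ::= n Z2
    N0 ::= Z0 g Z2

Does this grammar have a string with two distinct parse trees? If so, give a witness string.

Witness: c g

Derivation 1: Z0 ⇒ Z1 ⇒ c g
Derivation 2: Z0 ⇒ Z2 ⇒ c g

Two distinct leftmost derivations for the same string.

Ambiguous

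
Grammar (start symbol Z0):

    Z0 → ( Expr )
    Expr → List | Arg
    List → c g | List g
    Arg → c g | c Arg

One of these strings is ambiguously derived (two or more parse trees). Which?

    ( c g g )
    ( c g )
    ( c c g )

( c g g ): 1 tree
( c g ): 2 trees
( c c g ): 1 tree

( c g )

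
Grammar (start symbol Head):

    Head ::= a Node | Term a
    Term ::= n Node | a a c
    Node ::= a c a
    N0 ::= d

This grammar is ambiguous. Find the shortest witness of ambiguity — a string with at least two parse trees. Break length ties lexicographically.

length 4: a a c a has 2 parse trees

Two derivations of a a c a:
  Head ⇒ a Node ⇒ a a c a
  Head ⇒ Term a ⇒ a a c a

a a c a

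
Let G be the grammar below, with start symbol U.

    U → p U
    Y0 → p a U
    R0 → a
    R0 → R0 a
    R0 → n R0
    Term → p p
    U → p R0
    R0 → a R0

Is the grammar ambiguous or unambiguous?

Witness: p a a

Derivation 1: U ⇒ p R0 ⇒ p R0 a ⇒ p a a
Derivation 2: U ⇒ p R0 ⇒ p a R0 ⇒ p a a

Two distinct leftmost derivations for the same string.

Ambiguous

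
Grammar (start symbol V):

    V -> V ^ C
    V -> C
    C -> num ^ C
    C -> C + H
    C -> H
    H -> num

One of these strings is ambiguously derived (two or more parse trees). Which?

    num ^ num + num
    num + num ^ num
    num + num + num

num ^ num + num

num ^ num + num: 3 trees
num + num ^ num: 1 tree
num + num + num: 1 tree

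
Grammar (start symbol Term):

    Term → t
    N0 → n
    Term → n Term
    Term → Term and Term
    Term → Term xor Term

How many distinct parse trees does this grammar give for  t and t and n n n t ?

2

Parse trees for t and t and n n n t:
  [Term [Term t] and [Term [Term t] and [Term n [Term n [Term n [Term t]]]]]]
  [Term [Term [Term t] and [Term t]] and [Term n [Term n [Term n [Term t]]]]]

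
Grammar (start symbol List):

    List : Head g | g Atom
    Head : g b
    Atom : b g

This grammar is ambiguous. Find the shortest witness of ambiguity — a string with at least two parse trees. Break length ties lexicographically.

length 3: g b g has 2 parse trees

Two derivations of g b g:
  List ⇒ Head g ⇒ g b g
  List ⇒ g Atom ⇒ g b g

g b g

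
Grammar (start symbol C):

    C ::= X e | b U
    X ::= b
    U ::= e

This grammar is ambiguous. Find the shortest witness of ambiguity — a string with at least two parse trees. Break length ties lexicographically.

b e

length 2: b e has 2 parse trees

Two derivations of b e:
  C ⇒ X e ⇒ b e
  C ⇒ b U ⇒ b e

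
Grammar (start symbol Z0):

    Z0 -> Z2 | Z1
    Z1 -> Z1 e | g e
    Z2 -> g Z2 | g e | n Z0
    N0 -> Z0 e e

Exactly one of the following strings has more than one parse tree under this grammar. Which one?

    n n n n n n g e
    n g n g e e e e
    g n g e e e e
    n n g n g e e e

n n n n n n g e

n n n n n n g e: 2 trees
n g n g e e e e: 1 tree
g n g e e e e: 1 tree
n n g n g e e e: 1 tree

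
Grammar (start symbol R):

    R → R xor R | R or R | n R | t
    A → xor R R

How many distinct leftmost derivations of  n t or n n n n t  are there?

Parse trees for n t or n n n n t:
  [R [R n [R t]] or [R n [R n [R n [R n [R t]]]]]]
  [R n [R [R t] or [R n [R n [R n [R n [R t]]]]]]]

2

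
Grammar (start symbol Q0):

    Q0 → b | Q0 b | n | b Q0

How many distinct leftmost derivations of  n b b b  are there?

Parse trees for n b b b:
  [Q0 [Q0 [Q0 [Q0 n] b] b] b]

1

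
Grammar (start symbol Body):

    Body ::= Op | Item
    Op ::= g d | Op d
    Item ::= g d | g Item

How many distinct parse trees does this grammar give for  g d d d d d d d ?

Parse trees for g d d d d d d d:
  [Body [Op [Op [Op [Op [Op [Op [Op g d] d] d] d] d] d] d]]

1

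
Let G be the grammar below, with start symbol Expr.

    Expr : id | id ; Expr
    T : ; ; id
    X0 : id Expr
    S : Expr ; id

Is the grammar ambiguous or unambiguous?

Unambiguous

(T, X0, S are unreachable from Expr, so their rules don't affect L(Expr).) Right-recursive list with a separator: after each atom, whether the separator follows determines the rule. One parse per string.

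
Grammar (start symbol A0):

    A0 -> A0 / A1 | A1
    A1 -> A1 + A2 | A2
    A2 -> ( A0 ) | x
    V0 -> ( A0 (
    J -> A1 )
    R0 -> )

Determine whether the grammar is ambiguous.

Unambiguous

Only A0, A1, A2 are reachable from A0; ignoring the rest: A0 → A0 / A1 | A1  ;  A1 → A1 + A2 | A2  — a left-associative chain with A2 at the bottom. Each string factors uniquely by precedence.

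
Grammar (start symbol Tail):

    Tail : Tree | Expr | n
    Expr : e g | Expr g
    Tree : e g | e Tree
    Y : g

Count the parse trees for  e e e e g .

1

Parse trees for e e e e g:
  [Tail [Tree e [Tree e [Tree e [Tree e g]]]]]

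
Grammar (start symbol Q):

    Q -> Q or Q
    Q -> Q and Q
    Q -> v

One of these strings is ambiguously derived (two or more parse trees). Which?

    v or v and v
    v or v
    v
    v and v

v or v and v

v or v and v: 2 trees
v or v: 1 tree
v: 1 tree
v and v: 1 tree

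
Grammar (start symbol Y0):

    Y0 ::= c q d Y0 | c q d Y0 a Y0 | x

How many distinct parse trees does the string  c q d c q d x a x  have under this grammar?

2

Parse trees for c q d c q d x a x:
  [Y0 c q d [Y0 c q d [Y0 x] a [Y0 x]]]
  [Y0 c q d [Y0 c q d [Y0 x]] a [Y0 x]]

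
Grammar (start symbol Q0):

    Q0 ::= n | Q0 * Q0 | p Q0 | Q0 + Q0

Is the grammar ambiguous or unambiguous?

Witness: p n * n

Derivation 1: Q0 ⇒ Q0 * Q0 ⇒ p Q0 * Q0 ⇒ p n * Q0 ⇒ p n * n
Derivation 2: Q0 ⇒ p Q0 ⇒ p Q0 * Q0 ⇒ p n * Q0 ⇒ p n * n

Two distinct leftmost derivations for the same string.

Ambiguous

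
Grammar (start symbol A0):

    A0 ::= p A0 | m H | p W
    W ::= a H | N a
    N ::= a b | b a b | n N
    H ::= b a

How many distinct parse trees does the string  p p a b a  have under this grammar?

2

Parse trees for p p a b a:
  [A0 p [A0 p [W a [H b a]]]]
  [A0 p [A0 p [W [N a b] a]]]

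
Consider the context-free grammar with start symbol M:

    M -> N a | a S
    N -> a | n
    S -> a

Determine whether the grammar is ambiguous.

Ambiguous

Witness: a a

Derivation 1: M ⇒ N a ⇒ a a
Derivation 2: M ⇒ a S ⇒ a a

Two distinct leftmost derivations for the same string.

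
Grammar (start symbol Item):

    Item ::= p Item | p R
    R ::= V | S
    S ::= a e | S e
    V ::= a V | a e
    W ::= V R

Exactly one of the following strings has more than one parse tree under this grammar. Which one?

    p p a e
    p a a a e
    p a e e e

p p a e: 2 trees
p a a a e: 1 tree
p a e e e: 1 tree

p p a e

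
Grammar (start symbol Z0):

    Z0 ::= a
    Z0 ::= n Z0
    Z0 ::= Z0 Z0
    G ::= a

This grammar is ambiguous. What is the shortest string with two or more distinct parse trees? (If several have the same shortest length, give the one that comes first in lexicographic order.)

a a a

length 1: no string has ≥2 trees
length 2: no string has ≥2 trees
length 3: a a a has 2 parse trees

Two derivations of a a a:
  Z0 ⇒ Z0 Z0 ⇒ a Z0 ⇒ a Z0 Z0 ⇒ a a Z0 ⇒ a a a
  Z0 ⇒ Z0 Z0 ⇒ Z0 Z0 Z0 ⇒ a Z0 Z0 ⇒ a a Z0 ⇒ a a a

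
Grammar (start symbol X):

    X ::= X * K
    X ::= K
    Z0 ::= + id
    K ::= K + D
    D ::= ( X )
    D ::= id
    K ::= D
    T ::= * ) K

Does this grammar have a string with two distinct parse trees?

Unambiguous

Only X, K, D are reachable from X; ignoring the rest: The grammar is stratified — X handles '*' (left-recursive), K handles '+', D atoms. Each operator has a fixed associativity and precedence level, so every string has one parse.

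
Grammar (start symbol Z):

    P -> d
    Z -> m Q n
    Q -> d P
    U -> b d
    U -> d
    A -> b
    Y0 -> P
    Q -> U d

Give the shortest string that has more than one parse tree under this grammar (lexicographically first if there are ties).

m d d n

length 4: m d d n has 2 parse trees

Two derivations of m d d n:
  Z ⇒ m Q n ⇒ m d P n ⇒ m d d n
  Z ⇒ m Q n ⇒ m U d n ⇒ m d d n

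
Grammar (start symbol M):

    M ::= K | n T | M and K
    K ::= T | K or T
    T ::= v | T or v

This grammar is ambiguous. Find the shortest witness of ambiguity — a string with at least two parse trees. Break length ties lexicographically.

v or v

length 1: no string has ≥2 trees
length 2: no string has ≥2 trees
length 3: v or v has 2 parse trees

Two derivations of v or v:
  M ⇒ K ⇒ T ⇒ T or v ⇒ v or v
  M ⇒ K ⇒ K or T ⇒ T or T ⇒ v or T ⇒ v or v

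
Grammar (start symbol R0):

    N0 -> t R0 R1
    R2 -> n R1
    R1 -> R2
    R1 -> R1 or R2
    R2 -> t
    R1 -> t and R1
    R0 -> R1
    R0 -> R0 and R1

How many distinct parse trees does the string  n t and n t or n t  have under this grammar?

6

Parse trees for n t and n t or n t:
  [R0 [R1 [R2 n [R1 [R1 t and [R1 [R2 n [R1 [R2 t]]]]] or [R2 n [R1 [R2 t]]]]]]]
  [R0 [R1 [R2 n [R1 t and [R1 [R2 n [R1 [R1 [R2 t]] or [R2 n [R1 [R2 t]]]]]]]]]]
  [R0 [R1 [R2 n [R1 t and [R1 [R1 [R2 n [R1 [R2 t]]]] or [R2 n [R1 [R2 t]]]]]]]]
  [R0 [R1 [R1 [R2 n [R1 t and [R1 [R2 n [R1 [R2 t]]]]]]] or [R2 n [R1 [R2 t]]]]]
  [R0 [R0 [R1 [R2 n [R1 [R2 t]]]]] and [R1 [R2 n [R1 [R1 [R2 t]] or [R2 n [R1 [R2 t]]]]]]]
  [R0 [R0 [R1 [R2 n [R1 [R2 t]]]]] and [R1 [R1 [R2 n [R1 [R2 t]]]] or [R2 n [R1 [R2 t]]]]]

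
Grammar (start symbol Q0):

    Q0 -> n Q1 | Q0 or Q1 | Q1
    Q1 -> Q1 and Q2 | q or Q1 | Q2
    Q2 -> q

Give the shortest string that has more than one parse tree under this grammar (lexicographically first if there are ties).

length 1: no string has ≥2 trees
length 2: no string has ≥2 trees
length 3: q or q has 2 parse trees

Two derivations of q or q:
  Q0 ⇒ Q0 or Q1 ⇒ Q1 or Q1 ⇒ Q2 or Q1 ⇒ q or Q1 ⇒ q or Q2 ⇒ q or q
  Q0 ⇒ Q1 ⇒ q or Q1 ⇒ q or Q2 ⇒ q or q

q or q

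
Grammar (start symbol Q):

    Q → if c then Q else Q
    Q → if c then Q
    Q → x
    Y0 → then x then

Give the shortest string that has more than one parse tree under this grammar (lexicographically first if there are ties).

if c then if c then x else x

length 1: no string has ≥2 trees
length 4: no string has ≥2 trees
length 6: no string has ≥2 trees
length 7: no string has ≥2 trees
length 9: if c then if c then x else x has 2 parse trees

Two derivations of if c then if c then x else x:
  Q ⇒ if c then Q else Q ⇒ if c then if c then Q else Q ⇒ if c then if c then x else Q ⇒ if c then if c then x else x
  Q ⇒ if c then Q ⇒ if c then if c then Q else Q ⇒ if c then if c then x else Q ⇒ if c then if c then x else x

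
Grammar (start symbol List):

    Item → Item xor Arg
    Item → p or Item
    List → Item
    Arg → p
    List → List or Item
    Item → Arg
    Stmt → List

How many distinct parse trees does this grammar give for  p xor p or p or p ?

2

Parse trees for p xor p or p or p:
  [List [List [Item [Item [Arg p]] xor [Arg p]]] or [Item p or [Item [Arg p]]]]
  [List [List [List [Item [Item [Arg p]] xor [Arg p]]] or [Item [Arg p]]] or [Item [Arg p]]]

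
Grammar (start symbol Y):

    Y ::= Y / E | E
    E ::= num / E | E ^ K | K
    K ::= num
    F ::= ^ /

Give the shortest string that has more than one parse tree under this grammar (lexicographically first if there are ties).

length 1: no string has ≥2 trees
length 3: num / num has 2 parse trees

Two derivations of num / num:
  Y ⇒ Y / E ⇒ E / E ⇒ K / E ⇒ num / E ⇒ num / K ⇒ num / num
  Y ⇒ E ⇒ num / E ⇒ num / K ⇒ num / num

num / num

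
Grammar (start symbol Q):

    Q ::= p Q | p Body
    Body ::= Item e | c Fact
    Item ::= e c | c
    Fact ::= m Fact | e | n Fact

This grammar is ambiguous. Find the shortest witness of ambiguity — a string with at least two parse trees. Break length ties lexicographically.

p c e

length 3: p c e has 2 parse trees

Two derivations of p c e:
  Q ⇒ p Body ⇒ p Item e ⇒ p c e
  Q ⇒ p Body ⇒ p c Fact ⇒ p c e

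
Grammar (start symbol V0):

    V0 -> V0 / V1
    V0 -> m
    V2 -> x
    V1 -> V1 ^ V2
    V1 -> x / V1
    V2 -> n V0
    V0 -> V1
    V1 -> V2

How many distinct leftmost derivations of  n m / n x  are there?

Parse trees for n m / n x:
  [V0 [V0 [V1 [V2 n [V0 m]]]] / [V1 [V2 n [V0 [V1 [V2 x]]]]]]
  [V0 [V1 [V2 n [V0 [V0 m] / [V1 [V2 n [V0 [V1 [V2 x]]]]]]]]]

2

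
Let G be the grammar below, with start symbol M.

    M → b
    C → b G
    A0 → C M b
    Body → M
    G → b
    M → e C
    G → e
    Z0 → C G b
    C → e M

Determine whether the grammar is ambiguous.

Unambiguous

Only M, C, G are reachable from M; ignoring the rest: The reachable rules are right-linear with at most one rule per (nonterminal, next-terminal) pair. Each input token forces the next rule, so parsing is deterministic.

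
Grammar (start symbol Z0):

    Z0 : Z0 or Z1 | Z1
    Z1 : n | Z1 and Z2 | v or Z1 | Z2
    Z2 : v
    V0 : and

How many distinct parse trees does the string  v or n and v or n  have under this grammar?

3

Parse trees for v or n and v or n:
  [Z0 [Z0 [Z0 [Z1 [Z2 v]]] or [Z1 [Z1 n] and [Z2 v]]] or [Z1 n]]
  [Z0 [Z0 [Z1 [Z1 v or [Z1 n]] and [Z2 v]]] or [Z1 n]]
  [Z0 [Z0 [Z1 v or [Z1 [Z1 n] and [Z2 v]]]] or [Z1 n]]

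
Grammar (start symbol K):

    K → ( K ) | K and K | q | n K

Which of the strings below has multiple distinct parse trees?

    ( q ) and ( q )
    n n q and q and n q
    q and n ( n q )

n n q and q and n q

( q ) and ( q ): 1 tree
n n q and q and n q: 9 trees
q and n ( n q ): 1 tree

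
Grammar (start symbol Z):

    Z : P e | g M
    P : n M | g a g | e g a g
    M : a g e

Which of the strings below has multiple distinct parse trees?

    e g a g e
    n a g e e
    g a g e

e g a g e: 1 tree
n a g e e: 1 tree
g a g e: 2 trees

g a g e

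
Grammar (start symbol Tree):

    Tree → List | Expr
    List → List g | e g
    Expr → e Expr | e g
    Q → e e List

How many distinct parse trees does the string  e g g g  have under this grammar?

Parse trees for e g g g:
  [Tree [List [List [List e g] g] g]]

1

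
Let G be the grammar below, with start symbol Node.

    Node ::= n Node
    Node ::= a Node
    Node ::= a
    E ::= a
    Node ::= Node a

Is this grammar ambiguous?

Witness: a a

Derivation 1: Node ⇒ a Node ⇒ a a
Derivation 2: Node ⇒ Node a ⇒ a a

Two distinct leftmost derivations for the same string.

Ambiguous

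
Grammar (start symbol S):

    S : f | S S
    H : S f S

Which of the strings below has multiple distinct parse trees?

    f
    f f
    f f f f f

f: 1 tree
f f: 1 tree
f f f f f: 14 trees

f f f f f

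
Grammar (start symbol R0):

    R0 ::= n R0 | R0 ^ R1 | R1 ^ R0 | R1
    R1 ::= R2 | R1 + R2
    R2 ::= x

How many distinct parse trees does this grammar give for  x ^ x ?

Parse trees for x ^ x:
  [R0 [R0 [R1 [R2 x]]] ^ [R1 [R2 x]]]
  [R0 [R1 [R2 x]] ^ [R0 [R1 [R2 x]]]]

2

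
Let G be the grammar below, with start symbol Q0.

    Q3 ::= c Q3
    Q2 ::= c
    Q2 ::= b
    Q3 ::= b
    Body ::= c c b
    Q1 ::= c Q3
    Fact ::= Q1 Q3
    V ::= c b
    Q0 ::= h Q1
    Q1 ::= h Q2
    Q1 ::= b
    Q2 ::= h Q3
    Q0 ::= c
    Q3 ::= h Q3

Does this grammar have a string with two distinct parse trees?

Unambiguous

Only Q0, Q1, Q2, Q3 are reachable from Q0; ignoring the rest: Restricted to the reachable nonterminals, every rule has the form A → t or A → t B, and no two rules for the same A share a first terminal. The grammar encodes a DFA — one run per string.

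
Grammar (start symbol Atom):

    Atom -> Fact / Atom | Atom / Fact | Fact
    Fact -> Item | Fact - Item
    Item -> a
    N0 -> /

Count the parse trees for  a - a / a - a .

Parse trees for a - a / a - a:
  [Atom [Fact [Fact [Item a]] - [Item a]] / [Atom [Fact [Fact [Item a]] - [Item a]]]]
  [Atom [Atom [Fact [Fact [Item a]] - [Item a]]] / [Fact [Fact [Item a]] - [Item a]]]

2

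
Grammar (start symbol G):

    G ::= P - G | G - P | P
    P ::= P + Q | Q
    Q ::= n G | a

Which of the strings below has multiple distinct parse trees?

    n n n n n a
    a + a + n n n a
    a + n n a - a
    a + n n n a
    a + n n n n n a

n n n n n a: 1 tree
a + a + n n n a: 1 tree
a + n n a - a: 6 trees
a + n n n a: 1 tree
a + n n n n n a: 1 tree

a + n n a - a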